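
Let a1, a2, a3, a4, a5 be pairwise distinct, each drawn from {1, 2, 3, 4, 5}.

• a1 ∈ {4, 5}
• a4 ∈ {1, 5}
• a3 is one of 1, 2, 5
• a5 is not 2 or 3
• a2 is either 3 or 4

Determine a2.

Among the 5 variables, 2 fits only a3 (and all 5 values in {1, 2, 3, 4, 5} must be used), so a3 = 2.
The 4 still-open variables draw from only 4 values {1, 3, 4, 5}, so each is used; only a2 can be 3, hence a2 = 3.

3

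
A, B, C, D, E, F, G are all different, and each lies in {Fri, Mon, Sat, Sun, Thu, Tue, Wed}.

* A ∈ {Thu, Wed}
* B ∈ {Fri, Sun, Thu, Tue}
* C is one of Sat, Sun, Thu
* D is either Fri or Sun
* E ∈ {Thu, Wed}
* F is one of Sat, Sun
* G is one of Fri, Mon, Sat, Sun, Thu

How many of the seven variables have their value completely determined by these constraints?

The 7 variables together cover exactly {Fri, Mon, Sat, Sun, Thu, Tue, Wed} — 7 values for 7 variables — and Mon appears only in G's list, so G = Mon.
Among the 6 still-open variables, Tue fits only B (and all 6 values in {Fri, Sat, Sun, Thu, Tue, Wed} must be used), so B = Tue.
The 5 still-open variables together cover exactly {Fri, Sat, Sun, Thu, Wed} — 5 values for 5 variables — and Fri appears only in D's list, so D = Fri.
A and E share exactly the 2 values {Thu, Wed}; by pigeonhole those values go to them, so strike Thu, Wed from C.
Determined: B=Tue, D=Fri, G=Mon. The other variables each still have more than one consistent value. That makes 3.

3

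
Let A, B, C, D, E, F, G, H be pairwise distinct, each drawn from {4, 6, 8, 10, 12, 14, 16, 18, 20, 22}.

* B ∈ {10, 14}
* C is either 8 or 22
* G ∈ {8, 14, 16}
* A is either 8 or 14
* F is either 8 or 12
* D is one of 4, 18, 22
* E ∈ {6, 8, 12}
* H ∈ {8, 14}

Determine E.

A and H share exactly the 2 values {8, 14}; by pigeonhole those values go to them, so strike 8, 14 from B, C, E, F, G.
B must be 10 (only option left).
That leaves C = 22. So D can't be 22.
That leaves F = 12. Strike 12 from E.
So E = 6.

6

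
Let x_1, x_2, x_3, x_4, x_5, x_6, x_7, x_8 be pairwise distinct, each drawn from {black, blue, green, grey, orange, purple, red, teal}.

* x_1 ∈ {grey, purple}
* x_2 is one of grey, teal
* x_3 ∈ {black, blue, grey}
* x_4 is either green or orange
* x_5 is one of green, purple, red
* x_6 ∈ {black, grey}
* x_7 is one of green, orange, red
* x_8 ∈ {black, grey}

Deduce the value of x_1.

The 8 variables together cover exactly {black, blue, green, grey, orange, purple, red, teal} — 8 values for 8 variables — and blue appears only in x_3's list, so x_3 = blue.
The 7 still-open variables together cover exactly {black, green, grey, orange, purple, red, teal} — 7 values for 7 variables — and teal appears only in x_2's list, so x_2 = teal.
x_6 and x_8 share exactly the 2 values {black, grey}; by pigeonhole those values go to them, so strike black, grey from x_1.
So x_1 = purple.

purple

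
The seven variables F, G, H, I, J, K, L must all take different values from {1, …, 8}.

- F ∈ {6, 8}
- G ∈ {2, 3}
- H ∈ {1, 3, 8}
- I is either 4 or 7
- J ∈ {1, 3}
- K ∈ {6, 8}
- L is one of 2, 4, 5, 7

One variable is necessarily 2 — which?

The 2 variables F and K are confined to {6, 8}, which locks those values in; drop them from H.
The 2 variables H and J are confined to {1, 3}, which locks those values in; drop them from G.
So 2 goes to G.

G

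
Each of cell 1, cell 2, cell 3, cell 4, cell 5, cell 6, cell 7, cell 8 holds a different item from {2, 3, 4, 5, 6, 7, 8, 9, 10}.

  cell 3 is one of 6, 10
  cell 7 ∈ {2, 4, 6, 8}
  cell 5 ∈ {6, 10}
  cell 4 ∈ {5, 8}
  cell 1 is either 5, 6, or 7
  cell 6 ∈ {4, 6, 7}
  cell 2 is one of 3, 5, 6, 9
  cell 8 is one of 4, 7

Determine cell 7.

2

cell 3 and cell 5 share exactly the 2 values {6, 10}; by pigeonhole those values go to them, so strike 6, 10 from cell 1, cell 2, cell 6, cell 7.
cell 6 and cell 8 share exactly the 2 values {4, 7}; by pigeonhole those values go to them, so strike 4, 7 from cell 1, cell 7.
That leaves cell 1 = 5. Remove 5 from cell 2, cell 4.
That leaves cell 4 = 8. Strike 8 from cell 7.
So cell 7 = 2.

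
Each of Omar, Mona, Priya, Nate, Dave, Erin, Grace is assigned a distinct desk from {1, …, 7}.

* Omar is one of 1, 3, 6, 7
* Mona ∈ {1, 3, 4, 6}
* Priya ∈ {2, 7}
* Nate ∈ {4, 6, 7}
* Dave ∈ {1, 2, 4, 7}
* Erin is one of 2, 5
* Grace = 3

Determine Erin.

Grace's domain is down to {3}, so Grace = 3. Strike 3 from Omar, Mona.
Among the 6 still-open variables, 5 fits only Erin (and all 6 values in {1, 2, 4, 5, 6, 7} must be used), so Erin = 5.

5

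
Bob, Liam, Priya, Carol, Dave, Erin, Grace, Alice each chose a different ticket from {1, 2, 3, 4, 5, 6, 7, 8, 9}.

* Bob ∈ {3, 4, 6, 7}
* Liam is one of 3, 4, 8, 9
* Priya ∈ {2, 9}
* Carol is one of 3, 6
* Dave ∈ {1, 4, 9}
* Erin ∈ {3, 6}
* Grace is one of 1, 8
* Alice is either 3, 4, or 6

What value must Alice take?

The 8 variables together cover exactly {1, 2, 3, 4, 6, 7, 8, 9} — 8 values for 8 variables — and 2 appears only in Priya's list, so Priya = 2.
The 7 still-open variables draw from only 7 values {1, 3, 4, 6, 7, 8, 9}, so each is used; only Bob can be 7, hence Bob = 7.
Carol and Erin share exactly the 2 values {3, 6}; by pigeonhole those values go to them, so strike 3, 6 from Liam, Alice.
So Alice = 4.

4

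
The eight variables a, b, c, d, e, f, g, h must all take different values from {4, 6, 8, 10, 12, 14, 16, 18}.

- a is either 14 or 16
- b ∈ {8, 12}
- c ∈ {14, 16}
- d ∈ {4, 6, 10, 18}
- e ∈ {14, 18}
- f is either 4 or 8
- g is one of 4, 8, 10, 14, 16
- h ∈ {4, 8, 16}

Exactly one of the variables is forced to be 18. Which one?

e

The 8 variables together cover exactly {4, 6, 8, 10, 12, 14, 16, 18} — 8 values for 8 variables — and 6 appears only in d's list, so d = 6.
The 7 still-open variables draw from only 7 values {4, 8, 10, 12, 14, 16, 18}, so each is used; only g can be 10, hence g = 10.
Among the 6 still-open variables, 12 fits only b (and all 6 values in {4, 8, 12, 14, 16, 18} must be used), so b = 12.
Among the 5 still-open variables, 18 fits only e (and all 5 values in {4, 8, 14, 16, 18} must be used), so e = 18.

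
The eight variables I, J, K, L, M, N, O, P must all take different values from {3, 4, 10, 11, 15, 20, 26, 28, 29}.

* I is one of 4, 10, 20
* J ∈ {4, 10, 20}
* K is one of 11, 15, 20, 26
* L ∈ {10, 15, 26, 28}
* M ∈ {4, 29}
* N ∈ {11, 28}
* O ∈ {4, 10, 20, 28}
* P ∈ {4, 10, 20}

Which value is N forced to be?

11

The 8 variables draw from only 8 values {4, 10, 11, 15, 20, 26, 28, 29}, so each is used; only M can be 29, hence M = 29.
I, J, P between them cover only {4, 10, 20} — a naked triple. Remove those values from K, L, O.
O must be 28 (only option left). Eliminate 28 elsewhere: L, N.
So N = 11.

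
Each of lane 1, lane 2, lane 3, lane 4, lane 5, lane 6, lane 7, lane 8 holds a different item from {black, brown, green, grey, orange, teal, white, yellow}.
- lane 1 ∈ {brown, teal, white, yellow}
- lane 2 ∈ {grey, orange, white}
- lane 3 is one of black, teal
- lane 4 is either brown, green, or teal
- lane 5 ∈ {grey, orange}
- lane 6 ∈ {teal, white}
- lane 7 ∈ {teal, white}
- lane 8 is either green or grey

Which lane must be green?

Among the 8 variables, black fits only lane 3 (and all 8 values in {black, brown, green, grey, orange, teal, white, yellow} must be used), so lane 3 = black.
The 7 still-open variables together cover exactly {brown, green, grey, orange, teal, white, yellow} — 7 values for 7 variables — and yellow appears only in lane 1's list, so lane 1 = yellow.
The 6 still-open variables draw from only 6 values {brown, green, grey, orange, teal, white}, so each is used; only lane 4 can be brown, hence lane 4 = brown.
The 5 still-open variables draw from only 5 values {green, grey, orange, teal, white}, so each is used; only lane 8 can be green, hence lane 8 = green.

lane 8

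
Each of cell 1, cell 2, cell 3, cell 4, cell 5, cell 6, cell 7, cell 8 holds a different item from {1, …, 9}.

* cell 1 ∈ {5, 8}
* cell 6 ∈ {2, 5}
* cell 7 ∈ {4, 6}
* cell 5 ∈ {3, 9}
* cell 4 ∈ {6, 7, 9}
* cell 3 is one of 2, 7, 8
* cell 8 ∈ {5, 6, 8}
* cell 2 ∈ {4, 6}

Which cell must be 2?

The 8 variables draw from only 8 values {2, 3, 4, 5, 6, 7, 8, 9}, so each is used; only cell 5 can be 3, hence cell 5 = 3.
The 7 still-open variables together cover exactly {2, 4, 5, 6, 7, 8, 9} — 7 values for 7 variables — and 9 appears only in cell 4's list, so cell 4 = 9.
The 6 still-open variables together cover exactly {2, 4, 5, 6, 7, 8} — 6 values for 6 variables — and 7 appears only in cell 3's list, so cell 3 = 7.
The 5 still-open variables together cover exactly {2, 4, 5, 6, 8} — 5 values for 5 variables — and 2 appears only in cell 6's list, so cell 6 = 2.

cell 6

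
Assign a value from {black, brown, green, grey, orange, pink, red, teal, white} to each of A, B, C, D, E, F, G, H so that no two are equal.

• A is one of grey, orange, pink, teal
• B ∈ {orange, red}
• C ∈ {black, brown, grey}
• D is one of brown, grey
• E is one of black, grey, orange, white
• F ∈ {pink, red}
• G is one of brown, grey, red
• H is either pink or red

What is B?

The 8 variables together cover exactly {black, brown, grey, orange, pink, red, teal, white} — 8 values for 8 variables — and teal appears only in A's list, so A = teal.
The 7 still-open variables draw from only 7 values {black, brown, grey, orange, pink, red, white}, so each is used; only E can be white, hence E = white.
The 6 still-open variables draw from only 6 values {black, brown, grey, orange, pink, red}, so each is used; only C can be black, hence C = black.
Among the 5 still-open variables, orange fits only B (and all 5 values in {brown, grey, orange, pink, red} must be used), so B = orange.

orange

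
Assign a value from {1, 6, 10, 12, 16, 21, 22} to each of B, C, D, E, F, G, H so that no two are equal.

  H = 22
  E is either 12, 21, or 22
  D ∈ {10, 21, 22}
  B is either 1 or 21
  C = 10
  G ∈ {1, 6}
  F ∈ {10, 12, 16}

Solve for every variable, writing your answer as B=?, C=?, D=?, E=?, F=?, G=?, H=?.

C must be 10 (only option left). Remove 10 from D, F.
H's domain is down to {22}, so H = 22. Eliminate 22 elsewhere: D, E.
That leaves D = 21. Eliminate 21 elsewhere: B, E.
E has just one choice, so E = 12. Remove 12 from F.
F has just one choice, so F = 16.
B must be 1 (only option left). So G can't be 1.
G has just one choice, so G = 6.

B=1, C=10, D=21, E=12, F=16, G=6, H=22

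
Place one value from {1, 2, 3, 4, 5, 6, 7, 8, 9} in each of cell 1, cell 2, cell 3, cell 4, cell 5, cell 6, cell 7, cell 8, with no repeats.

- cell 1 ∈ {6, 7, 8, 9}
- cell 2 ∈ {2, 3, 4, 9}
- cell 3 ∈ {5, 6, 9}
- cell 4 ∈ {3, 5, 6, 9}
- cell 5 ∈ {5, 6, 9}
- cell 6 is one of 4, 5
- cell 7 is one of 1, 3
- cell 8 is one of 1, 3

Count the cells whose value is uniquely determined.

The 2 variables cell 7 and cell 8 are confined to {1, 3}, which locks those values in; drop them from cell 2, cell 4.
cell 3, cell 4, cell 5 share exactly the 3 values {5, 6, 9}; by pigeonhole those values go to them, so strike 5, 6, 9 from cell 1, cell 2, cell 6.
cell 6 must be 4 (only option left). So cell 2 can't be 4.
That leaves cell 2 = 2.
Determined: cell 2=2, cell 6=4. The other cells each still have more than one consistent value. That makes 2.

2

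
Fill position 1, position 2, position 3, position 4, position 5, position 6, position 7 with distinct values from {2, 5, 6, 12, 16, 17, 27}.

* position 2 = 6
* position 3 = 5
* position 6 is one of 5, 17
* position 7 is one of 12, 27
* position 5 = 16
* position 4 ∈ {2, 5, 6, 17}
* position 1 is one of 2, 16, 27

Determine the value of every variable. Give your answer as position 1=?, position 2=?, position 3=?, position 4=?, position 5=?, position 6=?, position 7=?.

position 2 must be 6 (only option left). Strike 6 from position 4.
position 3 must be 5 (only option left). Strike 5 from position 4, position 6.
position 5 has just one choice, so position 5 = 16. Eliminate 16 elsewhere: position 1.
position 6's domain is down to {17}, so position 6 = 17. Strike 17 from position 4.
position 4 has just one choice, so position 4 = 2. Strike 2 from position 1.
position 1 has just one choice, so position 1 = 27. So position 7 can't be 27.
That leaves position 7 = 12.

position 1=27, position 2=6, position 3=5, position 4=2, position 5=16, position 6=17, position 7=12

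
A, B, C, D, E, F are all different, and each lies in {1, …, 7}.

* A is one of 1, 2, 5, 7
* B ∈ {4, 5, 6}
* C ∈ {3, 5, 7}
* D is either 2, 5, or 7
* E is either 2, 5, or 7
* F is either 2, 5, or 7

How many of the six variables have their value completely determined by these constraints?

2

D, E, F share exactly the 3 values {2, 5, 7}; by pigeonhole those values go to them, so strike 2, 5, 7 from A, B, C.
A has just one choice, so A = 1.
That leaves C = 3.
Determined: A=1, C=3. The other variables each still have more than one consistent value. That makes 2.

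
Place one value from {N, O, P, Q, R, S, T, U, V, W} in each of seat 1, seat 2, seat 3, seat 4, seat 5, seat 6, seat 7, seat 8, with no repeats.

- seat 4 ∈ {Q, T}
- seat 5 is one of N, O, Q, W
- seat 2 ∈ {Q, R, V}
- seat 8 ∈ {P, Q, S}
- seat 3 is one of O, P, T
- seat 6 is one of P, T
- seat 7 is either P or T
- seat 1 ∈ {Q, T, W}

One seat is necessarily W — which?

The 2 variables seat 6 and seat 7 are confined to {P, T}, which locks those values in; drop them from seat 1, seat 3, seat 4, seat 8.
That leaves seat 3 = O. So seat 5 can't be O.
seat 4 must be Q (only option left). Strike Q from seat 1, seat 2, seat 5, seat 8.
So W goes to seat 1.

seat 1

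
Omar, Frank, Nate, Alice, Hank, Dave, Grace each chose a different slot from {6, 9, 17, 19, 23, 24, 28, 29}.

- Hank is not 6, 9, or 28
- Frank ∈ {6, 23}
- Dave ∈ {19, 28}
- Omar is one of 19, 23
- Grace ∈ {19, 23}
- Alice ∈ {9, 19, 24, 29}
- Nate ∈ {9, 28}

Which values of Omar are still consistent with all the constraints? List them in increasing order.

Omar and Grace between them cover only {19, 23} — a naked pair. Remove those values from Frank, Alice, Hank, Dave.
That leaves Frank = 6.
Dave's domain is down to {28}, so Dave = 28. So Nate can't be 28.
Nate has just one choice, so Nate = 9. Remove 9 from Alice.
No further eliminations apply; Omar can still be any of 19, 23.

19, 23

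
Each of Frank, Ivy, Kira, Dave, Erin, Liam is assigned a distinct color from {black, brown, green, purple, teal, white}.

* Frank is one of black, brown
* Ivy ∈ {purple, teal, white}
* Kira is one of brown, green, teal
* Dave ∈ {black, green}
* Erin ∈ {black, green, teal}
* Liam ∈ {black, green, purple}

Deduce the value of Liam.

purple

The 6 variables draw from only 6 values {black, brown, green, purple, teal, white}, so each is used; only Ivy can be white, hence Ivy = white.
The 5 still-open variables draw from only 5 values {black, brown, green, purple, teal}, so each is used; only Liam can be purple, hence Liam = purple.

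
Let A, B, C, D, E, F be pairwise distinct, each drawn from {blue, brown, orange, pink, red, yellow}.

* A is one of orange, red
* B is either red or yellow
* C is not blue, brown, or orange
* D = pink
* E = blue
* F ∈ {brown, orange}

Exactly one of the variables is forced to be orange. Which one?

D must be pink (only option left). Remove pink from C.
E's domain is down to {blue}, so E = blue.
The 4 still-open variables draw from only 4 values {brown, orange, red, yellow}, so each is used; only F can be brown, hence F = brown.
Among the 3 still-open variables, orange fits only A (and all 3 values in {orange, red, yellow} must be used), so A = orange.

A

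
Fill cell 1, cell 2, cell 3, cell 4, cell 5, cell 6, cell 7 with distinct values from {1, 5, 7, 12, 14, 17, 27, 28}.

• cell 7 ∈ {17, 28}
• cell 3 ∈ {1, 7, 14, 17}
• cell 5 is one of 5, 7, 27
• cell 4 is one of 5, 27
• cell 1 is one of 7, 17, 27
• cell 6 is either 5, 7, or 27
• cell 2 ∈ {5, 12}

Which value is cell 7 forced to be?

28

cell 4, cell 5, cell 6 share exactly the 3 values {5, 7, 27}; by pigeonhole those values go to them, so strike 5, 7, 27 from cell 1, cell 2, cell 3.
That leaves cell 1 = 17. Remove 17 from cell 3, cell 7.
So cell 7 = 28.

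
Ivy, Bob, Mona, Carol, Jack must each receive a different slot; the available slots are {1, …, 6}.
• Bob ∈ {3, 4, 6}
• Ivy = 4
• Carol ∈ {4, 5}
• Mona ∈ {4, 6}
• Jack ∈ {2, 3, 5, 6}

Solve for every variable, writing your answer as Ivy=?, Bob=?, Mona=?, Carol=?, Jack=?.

Ivy=4, Bob=3, Mona=6, Carol=5, Jack=2

Ivy must be 4 (only option left). Strike 4 from Bob, Mona, Carol.
Mona must be 6 (only option left). Remove 6 from Bob, Jack.
That leaves Carol = 5. Strike 5 from Jack.
Bob must be 3 (only option left). So Jack can't be 3.
Jack must be 2 (only option left).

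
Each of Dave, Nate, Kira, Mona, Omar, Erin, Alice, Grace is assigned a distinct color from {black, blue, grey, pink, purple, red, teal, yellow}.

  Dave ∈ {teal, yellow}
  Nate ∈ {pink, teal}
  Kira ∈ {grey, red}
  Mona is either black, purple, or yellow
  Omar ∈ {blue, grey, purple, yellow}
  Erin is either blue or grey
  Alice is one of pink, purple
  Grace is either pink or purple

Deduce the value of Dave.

The 8 variables together cover exactly {black, blue, grey, pink, purple, red, teal, yellow} — 8 values for 8 variables — and black appears only in Mona's list, so Mona = black.
The 7 still-open variables together cover exactly {blue, grey, pink, purple, red, teal, yellow} — 7 values for 7 variables — and red appears only in Kira's list, so Kira = red.
Alice and Grace share exactly the 2 values {pink, purple}; by pigeonhole those values go to them, so strike pink, purple from Nate, Omar.
Nate has just one choice, so Nate = teal. Remove teal from Dave.
So Dave = yellow.

yellow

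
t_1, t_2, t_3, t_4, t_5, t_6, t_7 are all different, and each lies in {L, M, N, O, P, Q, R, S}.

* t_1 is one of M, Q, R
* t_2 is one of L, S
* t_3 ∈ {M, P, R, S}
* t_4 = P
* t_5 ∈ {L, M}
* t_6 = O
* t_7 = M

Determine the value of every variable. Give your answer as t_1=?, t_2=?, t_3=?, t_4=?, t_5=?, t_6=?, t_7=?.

t_4's domain is down to {P}, so t_4 = P. So t_3 can't be P.
t_6 must be O (only option left).
t_7's domain is down to {M}, so t_7 = M. Remove M from t_1, t_3, t_5.
t_5 must be L (only option left). Strike L from t_2.
t_2's domain is down to {S}, so t_2 = S. Strike S from t_3.
t_3's domain is down to {R}, so t_3 = R. So t_1 can't be R.
That leaves t_1 = Q.

t_1=Q, t_2=S, t_3=R, t_4=P, t_5=L, t_6=O, t_7=M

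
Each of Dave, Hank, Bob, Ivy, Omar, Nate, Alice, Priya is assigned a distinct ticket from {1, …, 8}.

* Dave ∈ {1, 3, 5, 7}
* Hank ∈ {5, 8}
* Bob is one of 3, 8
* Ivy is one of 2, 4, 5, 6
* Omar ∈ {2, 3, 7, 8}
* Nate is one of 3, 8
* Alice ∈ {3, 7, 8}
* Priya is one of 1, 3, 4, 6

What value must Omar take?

2

Bob and Nate share exactly the 2 values {3, 8}; by pigeonhole those values go to them, so strike 3, 8 from Dave, Hank, Omar, Alice, Priya.
Hank must be 5 (only option left). Strike 5 from Dave, Ivy.
Alice's domain is down to {7}, so Alice = 7. Eliminate 7 elsewhere: Dave, Omar.
So Omar = 2.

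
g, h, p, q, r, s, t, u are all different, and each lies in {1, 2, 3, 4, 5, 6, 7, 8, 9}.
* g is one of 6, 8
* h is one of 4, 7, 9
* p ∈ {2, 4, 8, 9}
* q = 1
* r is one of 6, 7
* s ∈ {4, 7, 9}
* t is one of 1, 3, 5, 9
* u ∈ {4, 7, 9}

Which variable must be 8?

g

q's domain is down to {1}, so q = 1. Strike 1 from t.
The 3 variables h, s, u are confined to {4, 7, 9}, which locks those values in; drop them from p, r, t.
r has just one choice, so r = 6. Remove 6 from g.
So 8 goes to g.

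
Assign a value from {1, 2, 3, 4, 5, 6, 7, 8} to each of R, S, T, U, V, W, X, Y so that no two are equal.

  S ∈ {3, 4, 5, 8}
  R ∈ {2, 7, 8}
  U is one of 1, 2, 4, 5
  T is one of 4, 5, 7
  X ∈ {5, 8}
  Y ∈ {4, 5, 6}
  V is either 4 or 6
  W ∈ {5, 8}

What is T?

The 8 variables together cover exactly {1, 2, 3, 4, 5, 6, 7, 8} — 8 values for 8 variables — and 1 appears only in U's list, so U = 1.
Among the 7 still-open variables, 2 fits only R (and all 7 values in {2, 3, 4, 5, 6, 7, 8} must be used), so R = 2.
The 6 still-open variables draw from only 6 values {3, 4, 5, 6, 7, 8}, so each is used; only S can be 3, hence S = 3.
The 5 still-open variables together cover exactly {4, 5, 6, 7, 8} — 5 values for 5 variables — and 7 appears only in T's list, so T = 7.

7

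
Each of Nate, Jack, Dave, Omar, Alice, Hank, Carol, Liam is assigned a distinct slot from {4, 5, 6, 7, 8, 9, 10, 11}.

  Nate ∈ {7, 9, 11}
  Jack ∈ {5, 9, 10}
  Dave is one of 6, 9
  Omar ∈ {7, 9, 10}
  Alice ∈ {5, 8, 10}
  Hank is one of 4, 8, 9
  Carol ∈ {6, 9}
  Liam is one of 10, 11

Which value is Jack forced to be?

5

The 8 variables draw from only 8 values {4, 5, 6, 7, 8, 9, 10, 11}, so each is used; only Hank can be 4, hence Hank = 4.
Among the 7 still-open variables, 8 fits only Alice (and all 7 values in {5, 6, 7, 8, 9, 10, 11} must be used), so Alice = 8.
Among the 6 still-open variables, 5 fits only Jack (and all 6 values in {5, 6, 7, 9, 10, 11} must be used), so Jack = 5.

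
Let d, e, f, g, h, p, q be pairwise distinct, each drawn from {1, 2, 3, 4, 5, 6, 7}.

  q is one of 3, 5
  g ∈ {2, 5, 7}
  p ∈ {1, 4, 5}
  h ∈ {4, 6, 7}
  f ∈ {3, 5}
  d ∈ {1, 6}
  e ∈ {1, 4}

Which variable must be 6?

d

Among the 7 variables, 2 fits only g (and all 7 values in {1, 2, 3, 4, 5, 6, 7} must be used), so g = 2.
The 6 still-open variables draw from only 6 values {1, 3, 4, 5, 6, 7}, so each is used; only h can be 7, hence h = 7.
Among the 5 still-open variables, 6 fits only d (and all 5 values in {1, 3, 4, 5, 6} must be used), so d = 6.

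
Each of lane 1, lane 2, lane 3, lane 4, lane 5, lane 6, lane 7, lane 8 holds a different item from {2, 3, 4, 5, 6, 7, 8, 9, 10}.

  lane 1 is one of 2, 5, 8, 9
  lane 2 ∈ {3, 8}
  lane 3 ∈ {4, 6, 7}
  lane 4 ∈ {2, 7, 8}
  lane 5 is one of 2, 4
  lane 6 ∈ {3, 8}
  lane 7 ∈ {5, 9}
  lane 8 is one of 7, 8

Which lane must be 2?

The 8 variables together cover exactly {2, 3, 4, 5, 6, 7, 8, 9} — 8 values for 8 variables — and 6 appears only in lane 3's list, so lane 3 = 6.
The 7 still-open variables together cover exactly {2, 3, 4, 5, 7, 8, 9} — 7 values for 7 variables — and 4 appears only in lane 5's list, so lane 5 = 4.
The 2 variables lane 2 and lane 6 are confined to {3, 8}, which locks those values in; drop them from lane 1, lane 4, lane 8.
lane 8 has just one choice, so lane 8 = 7. Remove 7 from lane 4.
So 2 goes to lane 4.

lane 4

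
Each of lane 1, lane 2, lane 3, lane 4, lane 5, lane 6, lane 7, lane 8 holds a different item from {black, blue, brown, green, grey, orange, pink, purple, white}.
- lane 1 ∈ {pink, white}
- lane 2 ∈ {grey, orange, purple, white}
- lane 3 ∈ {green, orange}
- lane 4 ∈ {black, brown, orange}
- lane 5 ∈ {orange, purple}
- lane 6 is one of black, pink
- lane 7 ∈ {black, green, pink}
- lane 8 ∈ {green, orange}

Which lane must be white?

lane 1

Among the 8 variables, brown fits only lane 4 (and all 8 values in {black, brown, green, grey, orange, pink, purple, white} must be used), so lane 4 = brown.
The 7 still-open variables draw from only 7 values {black, green, grey, orange, pink, purple, white}, so each is used; only lane 2 can be grey, hence lane 2 = grey.
The 6 still-open variables draw from only 6 values {black, green, orange, pink, purple, white}, so each is used; only lane 5 can be purple, hence lane 5 = purple.
Among the 5 still-open variables, white fits only lane 1 (and all 5 values in {black, green, orange, pink, white} must be used), so lane 1 = white.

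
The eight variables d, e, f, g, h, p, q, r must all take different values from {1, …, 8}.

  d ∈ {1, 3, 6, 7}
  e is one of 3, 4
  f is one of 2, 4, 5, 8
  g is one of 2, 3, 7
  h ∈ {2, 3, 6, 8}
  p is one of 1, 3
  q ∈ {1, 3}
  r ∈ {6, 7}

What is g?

2

The 8 variables draw from only 8 values {1, 2, 3, 4, 5, 6, 7, 8}, so each is used; only f can be 5, hence f = 5.
The 7 still-open variables draw from only 7 values {1, 2, 3, 4, 6, 7, 8}, so each is used; only e can be 4, hence e = 4.
The 6 still-open variables draw from only 6 values {1, 2, 3, 6, 7, 8}, so each is used; only h can be 8, hence h = 8.
Among the 5 still-open variables, 2 fits only g (and all 5 values in {1, 2, 3, 6, 7} must be used), so g = 2.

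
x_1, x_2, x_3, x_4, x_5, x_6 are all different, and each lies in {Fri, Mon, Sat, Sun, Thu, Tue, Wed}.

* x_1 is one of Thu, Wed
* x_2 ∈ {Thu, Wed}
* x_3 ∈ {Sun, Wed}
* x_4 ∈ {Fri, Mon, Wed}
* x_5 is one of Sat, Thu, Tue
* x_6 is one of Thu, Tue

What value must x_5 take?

The 2 variables x_1 and x_2 are confined to {Thu, Wed}, which locks those values in; drop them from x_3, x_4, x_5, x_6.
x_3's domain is down to {Sun}, so x_3 = Sun.
x_6 must be Tue (only option left). Strike Tue from x_5.
So x_5 = Sat.

Sat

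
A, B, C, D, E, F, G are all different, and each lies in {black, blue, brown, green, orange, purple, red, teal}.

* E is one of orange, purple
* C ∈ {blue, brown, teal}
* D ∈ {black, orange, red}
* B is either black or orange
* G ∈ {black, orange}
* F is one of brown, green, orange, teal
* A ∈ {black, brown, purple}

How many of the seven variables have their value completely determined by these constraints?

B and G between them cover only {black, orange} — a naked pair. Remove those values from A, D, E, F.
D's domain is down to {red}, so D = red.
E has just one choice, so E = purple. Strike purple from A.
A has just one choice, so A = brown. So C, F can't be brown.
Determined: A=brown, D=red, E=purple. The other variables each still have more than one consistent value. That makes 3.

3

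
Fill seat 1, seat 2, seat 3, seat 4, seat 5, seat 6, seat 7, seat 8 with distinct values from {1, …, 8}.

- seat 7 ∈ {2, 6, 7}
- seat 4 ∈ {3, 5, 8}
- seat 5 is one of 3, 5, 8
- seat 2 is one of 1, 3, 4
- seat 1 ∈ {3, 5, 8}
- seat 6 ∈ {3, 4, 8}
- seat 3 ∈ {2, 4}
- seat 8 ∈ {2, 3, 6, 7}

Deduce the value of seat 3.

Among the 8 variables, 1 fits only seat 2 (and all 8 values in {1, 2, 3, 4, 5, 6, 7, 8} must be used), so seat 2 = 1.
The 3 variables seat 1, seat 4, seat 5 are confined to {3, 5, 8}, which locks those values in; drop them from seat 6, seat 8.
seat 6's domain is down to {4}, so seat 6 = 4. Eliminate 4 elsewhere: seat 3.
So seat 3 = 2.

2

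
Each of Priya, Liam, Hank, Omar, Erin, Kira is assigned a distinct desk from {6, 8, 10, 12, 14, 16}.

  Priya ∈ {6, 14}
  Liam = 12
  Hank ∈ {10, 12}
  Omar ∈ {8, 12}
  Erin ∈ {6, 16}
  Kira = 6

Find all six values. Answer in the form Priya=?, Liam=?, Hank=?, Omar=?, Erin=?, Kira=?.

Liam's domain is down to {12}, so Liam = 12. So Hank, Omar can't be 12.
That leaves Hank = 10.
That leaves Omar = 8.
Kira has just one choice, so Kira = 6. So Priya, Erin can't be 6.
That leaves Priya = 14.
That leaves Erin = 16.

Priya=14, Liam=12, Hank=10, Omar=8, Erin=16, Kira=6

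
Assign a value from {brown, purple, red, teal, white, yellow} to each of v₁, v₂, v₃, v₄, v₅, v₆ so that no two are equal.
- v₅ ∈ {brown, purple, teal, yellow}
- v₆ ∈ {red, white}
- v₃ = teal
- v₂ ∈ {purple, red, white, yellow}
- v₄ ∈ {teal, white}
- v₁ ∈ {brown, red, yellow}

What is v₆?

v₃ must be teal (only option left). Eliminate teal elsewhere: v₄, v₅.
v₄ has just one choice, so v₄ = white. Remove white from v₂, v₆.
So v₆ = red.

red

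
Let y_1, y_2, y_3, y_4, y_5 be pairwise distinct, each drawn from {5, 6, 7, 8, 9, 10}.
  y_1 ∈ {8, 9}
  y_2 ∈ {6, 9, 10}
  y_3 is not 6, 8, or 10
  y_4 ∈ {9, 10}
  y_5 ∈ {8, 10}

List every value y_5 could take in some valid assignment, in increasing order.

8, 10

y_1, y_4, y_5 between them cover only {8, 9, 10} — a naked triple. Remove those values from y_2, y_3.
y_2's domain is down to {6}, so y_2 = 6.
No further eliminations apply; y_5 can still be any of 8, 10.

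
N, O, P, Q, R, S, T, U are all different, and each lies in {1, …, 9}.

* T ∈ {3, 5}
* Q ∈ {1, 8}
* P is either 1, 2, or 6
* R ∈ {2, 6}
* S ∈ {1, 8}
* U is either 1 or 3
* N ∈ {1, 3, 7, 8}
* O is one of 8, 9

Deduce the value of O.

9

Among the 8 variables, 5 fits only T (and all 8 values in {1, 2, 3, 5, 6, 7, 8, 9} must be used), so T = 5.
Among the 7 still-open variables, 7 fits only N (and all 7 values in {1, 2, 3, 6, 7, 8, 9} must be used), so N = 7.
Among the 6 still-open variables, 3 fits only U (and all 6 values in {1, 2, 3, 6, 8, 9} must be used), so U = 3.
Among the 5 still-open variables, 9 fits only O (and all 5 values in {1, 2, 6, 8, 9} must be used), so O = 9.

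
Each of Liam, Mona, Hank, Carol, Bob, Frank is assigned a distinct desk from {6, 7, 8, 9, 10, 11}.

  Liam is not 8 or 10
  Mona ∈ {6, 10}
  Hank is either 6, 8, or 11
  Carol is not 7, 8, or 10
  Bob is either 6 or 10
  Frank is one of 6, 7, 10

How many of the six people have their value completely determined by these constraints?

2

The 6 variables together cover exactly {6, 7, 8, 9, 10, 11} — 6 values for 6 variables — and 8 appears only in Hank's list, so Hank = 8.
Mona and Bob between them cover only {6, 10} — a naked pair. Remove those values from Liam, Carol, Frank.
Frank must be 7 (only option left). Strike 7 from Liam.
Determined: Hank=8, Frank=7. The other people each still have more than one consistent value. That makes 2.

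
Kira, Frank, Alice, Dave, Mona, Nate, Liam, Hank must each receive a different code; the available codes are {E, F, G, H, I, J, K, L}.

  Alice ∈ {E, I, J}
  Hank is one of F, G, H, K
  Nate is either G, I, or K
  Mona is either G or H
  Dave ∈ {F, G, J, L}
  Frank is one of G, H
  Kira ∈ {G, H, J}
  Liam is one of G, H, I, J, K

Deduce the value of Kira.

J

The 8 variables together cover exactly {E, F, G, H, I, J, K, L} — 8 values for 8 variables — and E appears only in Alice's list, so Alice = E.
Among the 7 still-open variables, L fits only Dave (and all 7 values in {F, G, H, I, J, K, L} must be used), so Dave = L.
The 6 still-open variables draw from only 6 values {F, G, H, I, J, K}, so each is used; only Hank can be F, hence Hank = F.
The 2 variables Frank and Mona are confined to {G, H}, which locks those values in; drop them from Kira, Nate, Liam.
So Kira = J.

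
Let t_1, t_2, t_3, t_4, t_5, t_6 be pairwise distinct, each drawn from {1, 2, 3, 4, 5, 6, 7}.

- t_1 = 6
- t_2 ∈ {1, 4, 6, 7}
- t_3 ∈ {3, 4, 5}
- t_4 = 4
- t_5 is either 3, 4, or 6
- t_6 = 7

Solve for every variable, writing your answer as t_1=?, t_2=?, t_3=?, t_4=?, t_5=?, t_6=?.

t_1's domain is down to {6}, so t_1 = 6. Eliminate 6 elsewhere: t_2, t_5.
t_4 has just one choice, so t_4 = 4. Strike 4 from t_2, t_3, t_5.
t_5's domain is down to {3}, so t_5 = 3. Eliminate 3 elsewhere: t_3.
t_6 must be 7 (only option left). Eliminate 7 elsewhere: t_2.
t_2 must be 1 (only option left).
t_3 must be 5 (only option left).

t_1=6, t_2=1, t_3=5, t_4=4, t_5=3, t_6=7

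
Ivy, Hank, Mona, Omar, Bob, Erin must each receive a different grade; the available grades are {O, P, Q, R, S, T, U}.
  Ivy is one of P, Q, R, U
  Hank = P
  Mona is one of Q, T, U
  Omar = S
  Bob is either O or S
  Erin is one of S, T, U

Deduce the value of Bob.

Hank's domain is down to {P}, so Hank = P. Strike P from Ivy.
That leaves Omar = S. Eliminate S elsewhere: Bob, Erin.
So Bob = O.

O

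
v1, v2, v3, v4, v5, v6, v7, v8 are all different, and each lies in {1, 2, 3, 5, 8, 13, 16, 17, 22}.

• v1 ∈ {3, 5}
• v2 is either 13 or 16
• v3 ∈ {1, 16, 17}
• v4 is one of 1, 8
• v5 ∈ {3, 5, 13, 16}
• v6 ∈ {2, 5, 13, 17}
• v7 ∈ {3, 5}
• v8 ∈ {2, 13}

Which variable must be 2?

The 8 variables together cover exactly {1, 2, 3, 5, 8, 13, 16, 17} — 8 values for 8 variables — and 8 appears only in v4's list, so v4 = 8.
The 7 still-open variables together cover exactly {1, 2, 3, 5, 13, 16, 17} — 7 values for 7 variables — and 1 appears only in v3's list, so v3 = 1.
The 6 still-open variables draw from only 6 values {2, 3, 5, 13, 16, 17}, so each is used; only v6 can be 17, hence v6 = 17.
The 5 still-open variables draw from only 5 values {2, 3, 5, 13, 16}, so each is used; only v8 can be 2, hence v8 = 2.

v8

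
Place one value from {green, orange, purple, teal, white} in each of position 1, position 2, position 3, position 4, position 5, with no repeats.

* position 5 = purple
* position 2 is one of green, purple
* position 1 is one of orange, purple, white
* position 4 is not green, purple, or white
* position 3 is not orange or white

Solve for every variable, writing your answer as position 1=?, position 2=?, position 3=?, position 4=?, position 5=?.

position 1=white, position 2=green, position 3=teal, position 4=orange, position 5=purple

position 5's domain is down to {purple}, so position 5 = purple. Eliminate purple elsewhere: position 1, position 2, position 3.
That leaves position 2 = green. So position 3 can't be green.
position 3 must be teal (only option left). So position 4 can't be teal.
That leaves position 4 = orange. So position 1 can't be orange.
position 1's domain is down to {white}, so position 1 = white.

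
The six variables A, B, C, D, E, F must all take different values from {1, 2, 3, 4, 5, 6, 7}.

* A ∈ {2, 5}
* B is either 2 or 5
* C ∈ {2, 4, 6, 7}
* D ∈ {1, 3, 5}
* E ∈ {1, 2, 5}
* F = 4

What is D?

F must be 4 (only option left). Eliminate 4 elsewhere: C.
A and B share exactly the 2 values {2, 5}; by pigeonhole those values go to them, so strike 2, 5 from C, D, E.
E must be 1 (only option left). So D can't be 1.
So D = 3.

3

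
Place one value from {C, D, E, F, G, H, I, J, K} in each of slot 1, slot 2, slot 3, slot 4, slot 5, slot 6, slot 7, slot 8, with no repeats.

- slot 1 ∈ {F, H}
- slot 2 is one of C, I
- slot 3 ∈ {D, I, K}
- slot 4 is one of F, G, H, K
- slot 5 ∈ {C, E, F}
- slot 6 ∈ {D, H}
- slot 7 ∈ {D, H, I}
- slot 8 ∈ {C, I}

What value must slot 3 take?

Among the 8 variables, E fits only slot 5 (and all 8 values in {C, D, E, F, G, H, I, K} must be used), so slot 5 = E.
The 7 still-open variables together cover exactly {C, D, F, G, H, I, K} — 7 values for 7 variables — and G appears only in slot 4's list, so slot 4 = G.
The 6 still-open variables draw from only 6 values {C, D, F, H, I, K}, so each is used; only slot 1 can be F, hence slot 1 = F.
The 5 still-open variables together cover exactly {C, D, H, I, K} — 5 values for 5 variables — and K appears only in slot 3's list, so slot 3 = K.

K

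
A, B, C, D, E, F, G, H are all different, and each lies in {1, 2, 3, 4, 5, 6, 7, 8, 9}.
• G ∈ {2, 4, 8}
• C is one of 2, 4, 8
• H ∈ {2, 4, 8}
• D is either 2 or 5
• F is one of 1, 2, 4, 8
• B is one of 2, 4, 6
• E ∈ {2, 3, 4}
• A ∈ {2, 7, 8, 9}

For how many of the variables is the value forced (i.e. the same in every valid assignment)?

4

C, G, H share exactly the 3 values {2, 4, 8}; by pigeonhole those values go to them, so strike 2, 4, 8 from A, B, D, E, F.
B's domain is down to {6}, so B = 6.
D has just one choice, so D = 5.
E has just one choice, so E = 3.
That leaves F = 1.
Determined: B=6, D=5, E=3, F=1. The other variables each still have more than one consistent value. That makes 4.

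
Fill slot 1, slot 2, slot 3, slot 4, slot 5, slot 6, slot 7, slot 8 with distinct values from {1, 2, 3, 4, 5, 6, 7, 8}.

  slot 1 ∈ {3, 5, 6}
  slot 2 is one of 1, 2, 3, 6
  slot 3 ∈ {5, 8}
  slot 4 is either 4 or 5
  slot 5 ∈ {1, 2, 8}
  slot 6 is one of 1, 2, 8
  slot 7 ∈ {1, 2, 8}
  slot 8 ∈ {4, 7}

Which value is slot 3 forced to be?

Among the 8 variables, 7 fits only slot 8 (and all 8 values in {1, 2, 3, 4, 5, 6, 7, 8} must be used), so slot 8 = 7.
The 7 still-open variables draw from only 7 values {1, 2, 3, 4, 5, 6, 8}, so each is used; only slot 4 can be 4, hence slot 4 = 4.
The 3 variables slot 5, slot 6, slot 7 are confined to {1, 2, 8}, which locks those values in; drop them from slot 2, slot 3.
So slot 3 = 5.

5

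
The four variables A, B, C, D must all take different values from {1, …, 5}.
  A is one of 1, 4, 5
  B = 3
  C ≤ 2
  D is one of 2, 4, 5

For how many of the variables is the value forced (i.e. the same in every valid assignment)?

1

B has just one choice, so B = 3.
Determined: B=3. The other variables each still have more than one consistent value. That makes 1.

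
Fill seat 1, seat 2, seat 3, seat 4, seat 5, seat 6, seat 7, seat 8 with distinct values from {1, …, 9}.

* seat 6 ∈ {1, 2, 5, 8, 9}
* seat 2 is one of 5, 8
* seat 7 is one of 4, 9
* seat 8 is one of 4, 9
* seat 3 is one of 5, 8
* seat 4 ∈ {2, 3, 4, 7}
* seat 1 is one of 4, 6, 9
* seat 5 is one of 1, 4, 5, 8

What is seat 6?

seat 2 and seat 3 between them cover only {5, 8} — a naked pair. Remove those values from seat 5, seat 6.
The 2 variables seat 7 and seat 8 are confined to {4, 9}, which locks those values in; drop them from seat 1, seat 4, seat 5, seat 6.
seat 1 has just one choice, so seat 1 = 6.
That leaves seat 5 = 1. Strike 1 from seat 6.
So seat 6 = 2.

2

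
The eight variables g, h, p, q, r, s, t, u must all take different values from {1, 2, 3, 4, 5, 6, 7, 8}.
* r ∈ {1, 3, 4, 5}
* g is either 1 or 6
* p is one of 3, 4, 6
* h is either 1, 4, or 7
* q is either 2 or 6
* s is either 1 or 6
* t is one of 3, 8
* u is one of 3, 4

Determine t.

8

Among the 8 variables, 2 fits only q (and all 8 values in {1, 2, 3, 4, 5, 6, 7, 8} must be used), so q = 2.
The 7 still-open variables draw from only 7 values {1, 3, 4, 5, 6, 7, 8}, so each is used; only r can be 5, hence r = 5.
Among the 6 still-open variables, 7 fits only h (and all 6 values in {1, 3, 4, 6, 7, 8} must be used), so h = 7.
Among the 5 still-open variables, 8 fits only t (and all 5 values in {1, 3, 4, 6, 8} must be used), so t = 8.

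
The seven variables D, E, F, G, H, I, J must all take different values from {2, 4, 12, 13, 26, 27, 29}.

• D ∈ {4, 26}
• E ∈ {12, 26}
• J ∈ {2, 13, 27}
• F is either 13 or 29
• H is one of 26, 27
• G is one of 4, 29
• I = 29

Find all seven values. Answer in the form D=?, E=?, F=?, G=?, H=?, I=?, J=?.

D=26, E=12, F=13, G=4, H=27, I=29, J=2

I has just one choice, so I = 29. Remove 29 from F, G.
F has just one choice, so F = 13. So J can't be 13.
G has just one choice, so G = 4. Remove 4 from D.
That leaves D = 26. So E, H can't be 26.
E has just one choice, so E = 12.
H must be 27 (only option left). Eliminate 27 elsewhere: J.
That leaves J = 2.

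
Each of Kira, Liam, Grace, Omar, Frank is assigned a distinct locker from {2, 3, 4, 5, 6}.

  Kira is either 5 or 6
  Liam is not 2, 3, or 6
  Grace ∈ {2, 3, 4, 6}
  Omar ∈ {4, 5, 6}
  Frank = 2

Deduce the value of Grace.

3

Frank's domain is down to {2}, so Frank = 2. Strike 2 from Grace.
The 4 still-open variables draw from only 4 values {3, 4, 5, 6}, so each is used; only Grace can be 3, hence Grace = 3.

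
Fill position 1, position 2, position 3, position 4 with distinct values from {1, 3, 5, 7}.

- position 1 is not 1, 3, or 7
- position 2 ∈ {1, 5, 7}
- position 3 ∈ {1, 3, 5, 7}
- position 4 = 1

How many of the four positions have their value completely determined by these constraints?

4

position 1 has just one choice, so position 1 = 5. So position 2, position 3 can't be 5.
That leaves position 4 = 1. Eliminate 1 elsewhere: position 2, position 3.
position 2's domain is down to {7}, so position 2 = 7. Remove 7 from position 3.
That leaves position 3 = 3.
Every position is fixed: position 1=5, position 2=7, position 3=3, position 4=1. That makes 4.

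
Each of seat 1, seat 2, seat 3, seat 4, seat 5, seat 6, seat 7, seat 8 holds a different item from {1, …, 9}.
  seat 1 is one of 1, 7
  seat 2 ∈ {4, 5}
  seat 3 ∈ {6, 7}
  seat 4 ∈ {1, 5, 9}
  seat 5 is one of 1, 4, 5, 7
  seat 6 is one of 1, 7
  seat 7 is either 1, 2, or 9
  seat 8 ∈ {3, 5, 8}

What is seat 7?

2

seat 1 and seat 6 share exactly the 2 values {1, 7}; by pigeonhole those values go to them, so strike 1, 7 from seat 3, seat 4, seat 5, seat 7.
seat 3 must be 6 (only option left).
seat 2 and seat 5 between them cover only {4, 5} — a naked pair. Remove those values from seat 4, seat 8.
That leaves seat 4 = 9. Remove 9 from seat 7.
So seat 7 = 2.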